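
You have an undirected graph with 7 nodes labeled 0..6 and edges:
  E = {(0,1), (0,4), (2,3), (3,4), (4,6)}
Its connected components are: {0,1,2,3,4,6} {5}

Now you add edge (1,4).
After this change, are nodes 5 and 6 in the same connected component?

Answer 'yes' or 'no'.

Answer: no

Derivation:
Initial components: {0,1,2,3,4,6} {5}
Adding edge (1,4): both already in same component {0,1,2,3,4,6}. No change.
New components: {0,1,2,3,4,6} {5}
Are 5 and 6 in the same component? no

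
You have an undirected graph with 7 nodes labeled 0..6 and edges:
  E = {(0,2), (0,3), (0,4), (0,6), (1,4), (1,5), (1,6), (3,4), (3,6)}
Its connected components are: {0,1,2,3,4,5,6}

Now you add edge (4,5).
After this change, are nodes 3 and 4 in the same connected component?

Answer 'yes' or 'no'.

Initial components: {0,1,2,3,4,5,6}
Adding edge (4,5): both already in same component {0,1,2,3,4,5,6}. No change.
New components: {0,1,2,3,4,5,6}
Are 3 and 4 in the same component? yes

Answer: yes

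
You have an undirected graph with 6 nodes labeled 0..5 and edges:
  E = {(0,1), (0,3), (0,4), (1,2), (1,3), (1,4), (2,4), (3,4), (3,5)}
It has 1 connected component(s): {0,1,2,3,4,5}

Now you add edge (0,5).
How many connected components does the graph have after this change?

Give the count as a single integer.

Answer: 1

Derivation:
Initial component count: 1
Add (0,5): endpoints already in same component. Count unchanged: 1.
New component count: 1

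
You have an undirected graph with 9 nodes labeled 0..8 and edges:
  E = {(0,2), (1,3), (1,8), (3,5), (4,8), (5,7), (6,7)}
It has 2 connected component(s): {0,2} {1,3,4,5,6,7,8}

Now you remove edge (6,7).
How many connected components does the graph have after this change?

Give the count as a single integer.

Initial component count: 2
Remove (6,7): it was a bridge. Count increases: 2 -> 3.
  After removal, components: {0,2} {1,3,4,5,7,8} {6}
New component count: 3

Answer: 3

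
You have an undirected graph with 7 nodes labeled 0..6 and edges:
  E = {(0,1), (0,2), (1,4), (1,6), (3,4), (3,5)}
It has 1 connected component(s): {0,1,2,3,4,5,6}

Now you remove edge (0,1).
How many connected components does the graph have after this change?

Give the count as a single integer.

Initial component count: 1
Remove (0,1): it was a bridge. Count increases: 1 -> 2.
  After removal, components: {0,2} {1,3,4,5,6}
New component count: 2

Answer: 2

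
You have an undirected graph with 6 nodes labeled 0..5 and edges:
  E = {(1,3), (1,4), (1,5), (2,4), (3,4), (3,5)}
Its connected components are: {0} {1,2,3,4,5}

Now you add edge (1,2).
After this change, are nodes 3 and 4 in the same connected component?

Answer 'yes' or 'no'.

Answer: yes

Derivation:
Initial components: {0} {1,2,3,4,5}
Adding edge (1,2): both already in same component {1,2,3,4,5}. No change.
New components: {0} {1,2,3,4,5}
Are 3 and 4 in the same component? yes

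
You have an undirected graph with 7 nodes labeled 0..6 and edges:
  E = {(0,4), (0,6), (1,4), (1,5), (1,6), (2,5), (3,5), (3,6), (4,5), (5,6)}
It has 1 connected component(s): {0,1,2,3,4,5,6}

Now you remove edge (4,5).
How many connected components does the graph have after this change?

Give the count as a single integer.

Answer: 1

Derivation:
Initial component count: 1
Remove (4,5): not a bridge. Count unchanged: 1.
  After removal, components: {0,1,2,3,4,5,6}
New component count: 1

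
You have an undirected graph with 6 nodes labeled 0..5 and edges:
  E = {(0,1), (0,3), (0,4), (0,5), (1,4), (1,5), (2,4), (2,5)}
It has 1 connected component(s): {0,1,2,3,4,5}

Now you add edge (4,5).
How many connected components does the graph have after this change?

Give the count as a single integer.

Answer: 1

Derivation:
Initial component count: 1
Add (4,5): endpoints already in same component. Count unchanged: 1.
New component count: 1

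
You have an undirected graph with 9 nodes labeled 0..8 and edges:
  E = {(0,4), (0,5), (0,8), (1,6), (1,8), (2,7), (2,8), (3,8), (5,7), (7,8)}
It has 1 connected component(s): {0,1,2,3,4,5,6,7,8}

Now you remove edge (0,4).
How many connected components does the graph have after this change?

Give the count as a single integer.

Answer: 2

Derivation:
Initial component count: 1
Remove (0,4): it was a bridge. Count increases: 1 -> 2.
  After removal, components: {0,1,2,3,5,6,7,8} {4}
New component count: 2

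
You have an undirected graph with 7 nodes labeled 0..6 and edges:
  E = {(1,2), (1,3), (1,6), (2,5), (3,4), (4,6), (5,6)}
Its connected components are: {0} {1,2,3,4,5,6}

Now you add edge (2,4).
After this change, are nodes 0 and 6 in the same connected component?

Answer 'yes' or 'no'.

Answer: no

Derivation:
Initial components: {0} {1,2,3,4,5,6}
Adding edge (2,4): both already in same component {1,2,3,4,5,6}. No change.
New components: {0} {1,2,3,4,5,6}
Are 0 and 6 in the same component? no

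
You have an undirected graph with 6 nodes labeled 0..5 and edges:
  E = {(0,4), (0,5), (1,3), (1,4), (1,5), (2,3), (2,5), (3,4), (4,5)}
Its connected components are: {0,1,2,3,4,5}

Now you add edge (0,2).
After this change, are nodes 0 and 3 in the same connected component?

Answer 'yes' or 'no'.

Initial components: {0,1,2,3,4,5}
Adding edge (0,2): both already in same component {0,1,2,3,4,5}. No change.
New components: {0,1,2,3,4,5}
Are 0 and 3 in the same component? yes

Answer: yes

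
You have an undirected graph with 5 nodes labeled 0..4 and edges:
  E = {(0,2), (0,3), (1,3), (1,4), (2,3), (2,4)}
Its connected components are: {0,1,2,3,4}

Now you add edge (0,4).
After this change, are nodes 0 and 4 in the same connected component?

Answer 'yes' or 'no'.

Answer: yes

Derivation:
Initial components: {0,1,2,3,4}
Adding edge (0,4): both already in same component {0,1,2,3,4}. No change.
New components: {0,1,2,3,4}
Are 0 and 4 in the same component? yes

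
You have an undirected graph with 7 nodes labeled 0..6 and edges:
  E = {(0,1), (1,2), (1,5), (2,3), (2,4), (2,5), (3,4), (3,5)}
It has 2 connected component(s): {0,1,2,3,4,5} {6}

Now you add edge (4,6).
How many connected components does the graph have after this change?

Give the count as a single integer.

Answer: 1

Derivation:
Initial component count: 2
Add (4,6): merges two components. Count decreases: 2 -> 1.
New component count: 1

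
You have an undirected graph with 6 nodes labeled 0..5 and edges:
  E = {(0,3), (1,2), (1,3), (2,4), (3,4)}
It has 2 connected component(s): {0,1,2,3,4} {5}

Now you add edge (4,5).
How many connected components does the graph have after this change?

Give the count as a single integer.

Initial component count: 2
Add (4,5): merges two components. Count decreases: 2 -> 1.
New component count: 1

Answer: 1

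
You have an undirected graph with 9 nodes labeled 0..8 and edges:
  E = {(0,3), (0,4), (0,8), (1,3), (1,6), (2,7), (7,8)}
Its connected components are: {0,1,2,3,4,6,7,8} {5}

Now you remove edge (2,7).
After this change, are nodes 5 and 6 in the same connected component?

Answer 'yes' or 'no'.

Initial components: {0,1,2,3,4,6,7,8} {5}
Removing edge (2,7): it was a bridge — component count 2 -> 3.
New components: {0,1,3,4,6,7,8} {2} {5}
Are 5 and 6 in the same component? no

Answer: no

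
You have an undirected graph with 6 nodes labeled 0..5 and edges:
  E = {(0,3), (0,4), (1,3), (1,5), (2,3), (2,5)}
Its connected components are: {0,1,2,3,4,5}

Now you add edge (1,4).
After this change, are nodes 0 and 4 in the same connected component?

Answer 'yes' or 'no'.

Answer: yes

Derivation:
Initial components: {0,1,2,3,4,5}
Adding edge (1,4): both already in same component {0,1,2,3,4,5}. No change.
New components: {0,1,2,3,4,5}
Are 0 and 4 in the same component? yes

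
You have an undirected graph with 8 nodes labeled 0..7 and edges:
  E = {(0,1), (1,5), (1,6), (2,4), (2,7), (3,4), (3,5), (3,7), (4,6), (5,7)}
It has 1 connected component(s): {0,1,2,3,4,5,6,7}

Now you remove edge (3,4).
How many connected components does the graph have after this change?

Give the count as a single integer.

Answer: 1

Derivation:
Initial component count: 1
Remove (3,4): not a bridge. Count unchanged: 1.
  After removal, components: {0,1,2,3,4,5,6,7}
New component count: 1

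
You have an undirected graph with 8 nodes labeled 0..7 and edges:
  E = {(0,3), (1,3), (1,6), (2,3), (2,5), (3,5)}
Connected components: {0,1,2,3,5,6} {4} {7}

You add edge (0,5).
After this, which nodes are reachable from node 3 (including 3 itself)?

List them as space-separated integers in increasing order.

Answer: 0 1 2 3 5 6

Derivation:
Before: nodes reachable from 3: {0,1,2,3,5,6}
Adding (0,5): both endpoints already in same component. Reachability from 3 unchanged.
After: nodes reachable from 3: {0,1,2,3,5,6}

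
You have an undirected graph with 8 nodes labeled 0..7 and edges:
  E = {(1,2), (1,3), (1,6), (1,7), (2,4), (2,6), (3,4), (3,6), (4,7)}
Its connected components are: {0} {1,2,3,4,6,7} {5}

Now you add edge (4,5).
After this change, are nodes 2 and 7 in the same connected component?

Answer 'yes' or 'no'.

Initial components: {0} {1,2,3,4,6,7} {5}
Adding edge (4,5): merges {1,2,3,4,6,7} and {5}.
New components: {0} {1,2,3,4,5,6,7}
Are 2 and 7 in the same component? yes

Answer: yes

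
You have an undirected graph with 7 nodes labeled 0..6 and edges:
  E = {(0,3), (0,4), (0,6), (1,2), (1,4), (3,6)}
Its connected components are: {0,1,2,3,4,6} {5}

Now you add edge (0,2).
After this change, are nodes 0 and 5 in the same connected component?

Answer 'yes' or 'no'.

Initial components: {0,1,2,3,4,6} {5}
Adding edge (0,2): both already in same component {0,1,2,3,4,6}. No change.
New components: {0,1,2,3,4,6} {5}
Are 0 and 5 in the same component? no

Answer: no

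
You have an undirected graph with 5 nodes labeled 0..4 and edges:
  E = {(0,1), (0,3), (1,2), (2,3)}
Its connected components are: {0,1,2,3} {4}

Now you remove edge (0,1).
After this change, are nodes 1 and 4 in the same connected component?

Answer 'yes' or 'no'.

Answer: no

Derivation:
Initial components: {0,1,2,3} {4}
Removing edge (0,1): not a bridge — component count unchanged at 2.
New components: {0,1,2,3} {4}
Are 1 and 4 in the same component? no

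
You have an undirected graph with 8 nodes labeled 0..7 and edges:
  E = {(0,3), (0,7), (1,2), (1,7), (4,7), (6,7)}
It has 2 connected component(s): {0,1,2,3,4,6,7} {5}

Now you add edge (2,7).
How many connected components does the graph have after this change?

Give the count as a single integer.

Initial component count: 2
Add (2,7): endpoints already in same component. Count unchanged: 2.
New component count: 2

Answer: 2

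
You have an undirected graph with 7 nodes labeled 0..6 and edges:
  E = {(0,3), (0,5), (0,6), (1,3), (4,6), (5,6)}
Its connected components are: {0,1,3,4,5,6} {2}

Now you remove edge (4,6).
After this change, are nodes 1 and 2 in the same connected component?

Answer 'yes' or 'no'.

Initial components: {0,1,3,4,5,6} {2}
Removing edge (4,6): it was a bridge — component count 2 -> 3.
New components: {0,1,3,5,6} {2} {4}
Are 1 and 2 in the same component? no

Answer: no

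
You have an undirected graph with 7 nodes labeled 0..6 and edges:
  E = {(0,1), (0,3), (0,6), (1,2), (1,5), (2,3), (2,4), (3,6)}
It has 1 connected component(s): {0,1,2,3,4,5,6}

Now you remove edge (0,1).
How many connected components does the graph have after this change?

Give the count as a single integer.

Answer: 1

Derivation:
Initial component count: 1
Remove (0,1): not a bridge. Count unchanged: 1.
  After removal, components: {0,1,2,3,4,5,6}
New component count: 1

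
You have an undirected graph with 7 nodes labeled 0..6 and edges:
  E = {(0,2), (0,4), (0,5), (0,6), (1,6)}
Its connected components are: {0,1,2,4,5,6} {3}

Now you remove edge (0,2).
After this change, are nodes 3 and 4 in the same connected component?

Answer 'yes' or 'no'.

Initial components: {0,1,2,4,5,6} {3}
Removing edge (0,2): it was a bridge — component count 2 -> 3.
New components: {0,1,4,5,6} {2} {3}
Are 3 and 4 in the same component? no

Answer: no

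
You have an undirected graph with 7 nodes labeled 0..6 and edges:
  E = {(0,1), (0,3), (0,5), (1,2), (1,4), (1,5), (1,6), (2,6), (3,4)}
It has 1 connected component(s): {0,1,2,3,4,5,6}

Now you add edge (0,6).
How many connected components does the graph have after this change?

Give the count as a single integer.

Answer: 1

Derivation:
Initial component count: 1
Add (0,6): endpoints already in same component. Count unchanged: 1.
New component count: 1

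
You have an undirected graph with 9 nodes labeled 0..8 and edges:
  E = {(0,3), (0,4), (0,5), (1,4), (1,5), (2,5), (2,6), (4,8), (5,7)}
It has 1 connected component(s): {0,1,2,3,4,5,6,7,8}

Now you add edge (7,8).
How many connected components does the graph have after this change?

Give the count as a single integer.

Initial component count: 1
Add (7,8): endpoints already in same component. Count unchanged: 1.
New component count: 1

Answer: 1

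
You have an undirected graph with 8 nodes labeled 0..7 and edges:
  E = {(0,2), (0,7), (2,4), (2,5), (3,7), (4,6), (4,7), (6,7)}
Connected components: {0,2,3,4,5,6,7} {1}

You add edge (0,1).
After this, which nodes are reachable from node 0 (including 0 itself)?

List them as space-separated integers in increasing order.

Answer: 0 1 2 3 4 5 6 7

Derivation:
Before: nodes reachable from 0: {0,2,3,4,5,6,7}
Adding (0,1): merges 0's component with another. Reachability grows.
After: nodes reachable from 0: {0,1,2,3,4,5,6,7}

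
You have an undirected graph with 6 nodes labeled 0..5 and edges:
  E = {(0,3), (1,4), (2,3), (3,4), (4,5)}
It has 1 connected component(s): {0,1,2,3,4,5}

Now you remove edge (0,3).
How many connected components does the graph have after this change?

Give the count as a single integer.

Answer: 2

Derivation:
Initial component count: 1
Remove (0,3): it was a bridge. Count increases: 1 -> 2.
  After removal, components: {0} {1,2,3,4,5}
New component count: 2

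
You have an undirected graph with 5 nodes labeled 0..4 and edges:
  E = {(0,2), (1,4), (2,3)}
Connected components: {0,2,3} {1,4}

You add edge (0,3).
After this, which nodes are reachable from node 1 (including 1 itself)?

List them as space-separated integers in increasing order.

Before: nodes reachable from 1: {1,4}
Adding (0,3): both endpoints already in same component. Reachability from 1 unchanged.
After: nodes reachable from 1: {1,4}

Answer: 1 4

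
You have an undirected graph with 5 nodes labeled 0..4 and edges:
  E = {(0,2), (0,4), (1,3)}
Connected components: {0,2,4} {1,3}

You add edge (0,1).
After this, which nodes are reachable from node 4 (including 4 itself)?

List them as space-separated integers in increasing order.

Answer: 0 1 2 3 4

Derivation:
Before: nodes reachable from 4: {0,2,4}
Adding (0,1): merges 4's component with another. Reachability grows.
After: nodes reachable from 4: {0,1,2,3,4}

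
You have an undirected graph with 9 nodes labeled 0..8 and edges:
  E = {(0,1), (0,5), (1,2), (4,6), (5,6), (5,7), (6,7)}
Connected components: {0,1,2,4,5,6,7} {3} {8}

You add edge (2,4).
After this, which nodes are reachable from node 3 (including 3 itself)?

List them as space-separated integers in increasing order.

Before: nodes reachable from 3: {3}
Adding (2,4): both endpoints already in same component. Reachability from 3 unchanged.
After: nodes reachable from 3: {3}

Answer: 3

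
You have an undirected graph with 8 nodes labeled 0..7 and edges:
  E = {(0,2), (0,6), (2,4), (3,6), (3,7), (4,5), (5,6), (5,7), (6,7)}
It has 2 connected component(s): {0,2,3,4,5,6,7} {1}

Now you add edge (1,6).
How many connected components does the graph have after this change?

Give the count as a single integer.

Answer: 1

Derivation:
Initial component count: 2
Add (1,6): merges two components. Count decreases: 2 -> 1.
New component count: 1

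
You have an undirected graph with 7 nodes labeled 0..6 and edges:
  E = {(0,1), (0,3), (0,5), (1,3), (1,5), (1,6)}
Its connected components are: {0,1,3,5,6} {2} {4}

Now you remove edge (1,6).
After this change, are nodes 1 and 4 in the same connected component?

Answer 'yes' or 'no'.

Answer: no

Derivation:
Initial components: {0,1,3,5,6} {2} {4}
Removing edge (1,6): it was a bridge — component count 3 -> 4.
New components: {0,1,3,5} {2} {4} {6}
Are 1 and 4 in the same component? no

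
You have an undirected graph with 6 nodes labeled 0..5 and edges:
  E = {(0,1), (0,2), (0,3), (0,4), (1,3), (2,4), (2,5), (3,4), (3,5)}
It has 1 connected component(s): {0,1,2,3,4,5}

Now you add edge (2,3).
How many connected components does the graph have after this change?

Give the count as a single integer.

Answer: 1

Derivation:
Initial component count: 1
Add (2,3): endpoints already in same component. Count unchanged: 1.
New component count: 1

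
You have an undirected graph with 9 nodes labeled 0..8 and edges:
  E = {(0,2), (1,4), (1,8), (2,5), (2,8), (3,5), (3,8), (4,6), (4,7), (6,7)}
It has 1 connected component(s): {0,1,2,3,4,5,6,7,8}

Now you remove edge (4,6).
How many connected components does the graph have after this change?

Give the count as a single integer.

Answer: 1

Derivation:
Initial component count: 1
Remove (4,6): not a bridge. Count unchanged: 1.
  After removal, components: {0,1,2,3,4,5,6,7,8}
New component count: 1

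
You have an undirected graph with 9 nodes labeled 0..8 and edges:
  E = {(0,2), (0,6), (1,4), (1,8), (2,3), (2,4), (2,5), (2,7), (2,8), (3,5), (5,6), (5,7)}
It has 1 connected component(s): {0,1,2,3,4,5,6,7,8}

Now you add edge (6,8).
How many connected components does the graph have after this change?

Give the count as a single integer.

Answer: 1

Derivation:
Initial component count: 1
Add (6,8): endpoints already in same component. Count unchanged: 1.
New component count: 1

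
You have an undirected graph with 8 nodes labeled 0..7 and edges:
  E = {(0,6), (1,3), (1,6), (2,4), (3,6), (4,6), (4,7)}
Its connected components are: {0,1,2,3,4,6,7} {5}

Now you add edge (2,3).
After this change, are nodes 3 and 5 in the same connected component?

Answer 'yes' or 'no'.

Initial components: {0,1,2,3,4,6,7} {5}
Adding edge (2,3): both already in same component {0,1,2,3,4,6,7}. No change.
New components: {0,1,2,3,4,6,7} {5}
Are 3 and 5 in the same component? no

Answer: no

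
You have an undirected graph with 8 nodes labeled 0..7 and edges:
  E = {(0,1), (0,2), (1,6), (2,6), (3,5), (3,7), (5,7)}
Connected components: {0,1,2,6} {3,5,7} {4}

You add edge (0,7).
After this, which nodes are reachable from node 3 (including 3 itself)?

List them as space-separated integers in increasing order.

Answer: 0 1 2 3 5 6 7

Derivation:
Before: nodes reachable from 3: {3,5,7}
Adding (0,7): merges 3's component with another. Reachability grows.
After: nodes reachable from 3: {0,1,2,3,5,6,7}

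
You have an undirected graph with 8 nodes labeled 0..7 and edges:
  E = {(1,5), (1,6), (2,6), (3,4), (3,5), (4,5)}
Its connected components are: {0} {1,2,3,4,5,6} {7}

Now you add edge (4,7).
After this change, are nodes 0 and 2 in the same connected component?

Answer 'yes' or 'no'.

Answer: no

Derivation:
Initial components: {0} {1,2,3,4,5,6} {7}
Adding edge (4,7): merges {1,2,3,4,5,6} and {7}.
New components: {0} {1,2,3,4,5,6,7}
Are 0 and 2 in the same component? no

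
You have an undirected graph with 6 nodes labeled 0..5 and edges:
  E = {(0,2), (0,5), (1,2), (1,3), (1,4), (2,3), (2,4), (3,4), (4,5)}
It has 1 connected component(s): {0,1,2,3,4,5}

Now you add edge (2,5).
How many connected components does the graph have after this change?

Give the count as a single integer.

Initial component count: 1
Add (2,5): endpoints already in same component. Count unchanged: 1.
New component count: 1

Answer: 1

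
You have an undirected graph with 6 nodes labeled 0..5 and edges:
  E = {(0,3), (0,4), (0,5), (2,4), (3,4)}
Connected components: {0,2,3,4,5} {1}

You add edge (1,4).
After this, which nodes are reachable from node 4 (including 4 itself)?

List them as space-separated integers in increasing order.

Before: nodes reachable from 4: {0,2,3,4,5}
Adding (1,4): merges 4's component with another. Reachability grows.
After: nodes reachable from 4: {0,1,2,3,4,5}

Answer: 0 1 2 3 4 5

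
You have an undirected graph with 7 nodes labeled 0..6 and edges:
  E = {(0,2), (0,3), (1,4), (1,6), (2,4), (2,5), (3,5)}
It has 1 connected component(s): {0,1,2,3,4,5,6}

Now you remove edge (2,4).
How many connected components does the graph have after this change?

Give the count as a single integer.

Answer: 2

Derivation:
Initial component count: 1
Remove (2,4): it was a bridge. Count increases: 1 -> 2.
  After removal, components: {0,2,3,5} {1,4,6}
New component count: 2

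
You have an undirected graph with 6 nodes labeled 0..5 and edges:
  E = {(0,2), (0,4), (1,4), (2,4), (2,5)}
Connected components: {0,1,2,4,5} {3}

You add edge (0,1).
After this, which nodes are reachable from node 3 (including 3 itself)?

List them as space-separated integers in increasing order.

Answer: 3

Derivation:
Before: nodes reachable from 3: {3}
Adding (0,1): both endpoints already in same component. Reachability from 3 unchanged.
After: nodes reachable from 3: {3}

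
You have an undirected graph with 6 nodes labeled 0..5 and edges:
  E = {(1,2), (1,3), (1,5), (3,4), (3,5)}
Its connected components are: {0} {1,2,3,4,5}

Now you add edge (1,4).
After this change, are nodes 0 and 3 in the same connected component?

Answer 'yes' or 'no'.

Answer: no

Derivation:
Initial components: {0} {1,2,3,4,5}
Adding edge (1,4): both already in same component {1,2,3,4,5}. No change.
New components: {0} {1,2,3,4,5}
Are 0 and 3 in the same component? no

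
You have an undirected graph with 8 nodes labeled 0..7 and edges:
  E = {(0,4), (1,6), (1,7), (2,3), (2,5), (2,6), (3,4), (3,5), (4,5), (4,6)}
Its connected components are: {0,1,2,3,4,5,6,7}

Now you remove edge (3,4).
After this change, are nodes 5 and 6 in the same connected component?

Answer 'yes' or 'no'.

Answer: yes

Derivation:
Initial components: {0,1,2,3,4,5,6,7}
Removing edge (3,4): not a bridge — component count unchanged at 1.
New components: {0,1,2,3,4,5,6,7}
Are 5 and 6 in the same component? yes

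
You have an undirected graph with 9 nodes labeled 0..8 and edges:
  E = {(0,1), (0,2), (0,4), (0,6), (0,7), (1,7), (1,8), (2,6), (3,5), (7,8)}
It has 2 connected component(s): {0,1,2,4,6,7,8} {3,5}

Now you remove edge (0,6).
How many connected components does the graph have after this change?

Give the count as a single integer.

Answer: 2

Derivation:
Initial component count: 2
Remove (0,6): not a bridge. Count unchanged: 2.
  After removal, components: {0,1,2,4,6,7,8} {3,5}
New component count: 2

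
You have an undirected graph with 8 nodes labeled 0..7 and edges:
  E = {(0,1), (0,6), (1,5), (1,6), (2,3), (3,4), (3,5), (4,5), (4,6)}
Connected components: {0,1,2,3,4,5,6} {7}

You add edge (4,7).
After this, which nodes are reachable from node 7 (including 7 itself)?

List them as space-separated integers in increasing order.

Answer: 0 1 2 3 4 5 6 7

Derivation:
Before: nodes reachable from 7: {7}
Adding (4,7): merges 7's component with another. Reachability grows.
After: nodes reachable from 7: {0,1,2,3,4,5,6,7}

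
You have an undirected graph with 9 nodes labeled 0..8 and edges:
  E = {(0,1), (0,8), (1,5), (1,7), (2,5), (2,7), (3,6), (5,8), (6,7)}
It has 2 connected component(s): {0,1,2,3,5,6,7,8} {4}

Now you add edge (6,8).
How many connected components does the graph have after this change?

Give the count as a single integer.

Answer: 2

Derivation:
Initial component count: 2
Add (6,8): endpoints already in same component. Count unchanged: 2.
New component count: 2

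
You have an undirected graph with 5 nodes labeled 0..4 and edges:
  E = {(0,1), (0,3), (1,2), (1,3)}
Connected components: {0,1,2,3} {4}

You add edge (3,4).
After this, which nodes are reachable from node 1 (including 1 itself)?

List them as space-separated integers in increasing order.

Answer: 0 1 2 3 4

Derivation:
Before: nodes reachable from 1: {0,1,2,3}
Adding (3,4): merges 1's component with another. Reachability grows.
After: nodes reachable from 1: {0,1,2,3,4}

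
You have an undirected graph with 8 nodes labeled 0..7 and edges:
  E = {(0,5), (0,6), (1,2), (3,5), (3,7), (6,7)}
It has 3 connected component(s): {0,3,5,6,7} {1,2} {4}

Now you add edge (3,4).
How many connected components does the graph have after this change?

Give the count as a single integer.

Answer: 2

Derivation:
Initial component count: 3
Add (3,4): merges two components. Count decreases: 3 -> 2.
New component count: 2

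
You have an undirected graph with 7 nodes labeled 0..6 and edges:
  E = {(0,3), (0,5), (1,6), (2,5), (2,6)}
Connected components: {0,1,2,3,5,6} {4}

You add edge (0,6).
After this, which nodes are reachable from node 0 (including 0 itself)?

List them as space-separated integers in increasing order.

Answer: 0 1 2 3 5 6

Derivation:
Before: nodes reachable from 0: {0,1,2,3,5,6}
Adding (0,6): both endpoints already in same component. Reachability from 0 unchanged.
After: nodes reachable from 0: {0,1,2,3,5,6}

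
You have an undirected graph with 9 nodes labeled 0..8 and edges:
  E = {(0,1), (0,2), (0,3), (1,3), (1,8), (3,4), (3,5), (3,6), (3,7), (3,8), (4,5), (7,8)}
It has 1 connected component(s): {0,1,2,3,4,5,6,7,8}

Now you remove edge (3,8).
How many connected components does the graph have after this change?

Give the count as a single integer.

Answer: 1

Derivation:
Initial component count: 1
Remove (3,8): not a bridge. Count unchanged: 1.
  After removal, components: {0,1,2,3,4,5,6,7,8}
New component count: 1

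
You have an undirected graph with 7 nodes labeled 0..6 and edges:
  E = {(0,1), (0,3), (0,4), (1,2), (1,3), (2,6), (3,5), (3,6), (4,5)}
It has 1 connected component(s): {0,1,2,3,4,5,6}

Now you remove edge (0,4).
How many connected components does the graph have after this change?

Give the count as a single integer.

Initial component count: 1
Remove (0,4): not a bridge. Count unchanged: 1.
  After removal, components: {0,1,2,3,4,5,6}
New component count: 1

Answer: 1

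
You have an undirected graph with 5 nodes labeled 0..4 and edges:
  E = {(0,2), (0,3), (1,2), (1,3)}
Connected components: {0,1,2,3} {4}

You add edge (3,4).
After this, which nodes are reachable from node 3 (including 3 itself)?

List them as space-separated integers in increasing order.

Answer: 0 1 2 3 4

Derivation:
Before: nodes reachable from 3: {0,1,2,3}
Adding (3,4): merges 3's component with another. Reachability grows.
After: nodes reachable from 3: {0,1,2,3,4}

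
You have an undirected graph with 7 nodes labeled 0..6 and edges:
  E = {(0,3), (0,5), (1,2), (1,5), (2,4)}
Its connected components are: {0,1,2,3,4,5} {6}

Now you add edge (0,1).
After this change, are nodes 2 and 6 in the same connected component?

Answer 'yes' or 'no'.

Answer: no

Derivation:
Initial components: {0,1,2,3,4,5} {6}
Adding edge (0,1): both already in same component {0,1,2,3,4,5}. No change.
New components: {0,1,2,3,4,5} {6}
Are 2 and 6 in the same component? no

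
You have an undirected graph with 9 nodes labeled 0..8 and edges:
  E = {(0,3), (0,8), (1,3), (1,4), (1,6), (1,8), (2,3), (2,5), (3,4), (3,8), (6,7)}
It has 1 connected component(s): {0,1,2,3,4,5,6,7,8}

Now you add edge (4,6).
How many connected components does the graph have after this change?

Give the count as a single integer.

Initial component count: 1
Add (4,6): endpoints already in same component. Count unchanged: 1.
New component count: 1

Answer: 1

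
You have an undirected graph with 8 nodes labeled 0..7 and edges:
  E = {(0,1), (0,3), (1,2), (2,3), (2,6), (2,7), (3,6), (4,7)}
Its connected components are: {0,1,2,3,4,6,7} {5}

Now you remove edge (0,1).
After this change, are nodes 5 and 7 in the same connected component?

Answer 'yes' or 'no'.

Initial components: {0,1,2,3,4,6,7} {5}
Removing edge (0,1): not a bridge — component count unchanged at 2.
New components: {0,1,2,3,4,6,7} {5}
Are 5 and 7 in the same component? no

Answer: no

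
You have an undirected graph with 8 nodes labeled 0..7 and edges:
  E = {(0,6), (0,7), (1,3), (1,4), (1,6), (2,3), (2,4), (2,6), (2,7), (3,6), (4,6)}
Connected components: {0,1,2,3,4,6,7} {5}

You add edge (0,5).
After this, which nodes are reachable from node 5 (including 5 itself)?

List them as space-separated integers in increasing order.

Answer: 0 1 2 3 4 5 6 7

Derivation:
Before: nodes reachable from 5: {5}
Adding (0,5): merges 5's component with another. Reachability grows.
After: nodes reachable from 5: {0,1,2,3,4,5,6,7}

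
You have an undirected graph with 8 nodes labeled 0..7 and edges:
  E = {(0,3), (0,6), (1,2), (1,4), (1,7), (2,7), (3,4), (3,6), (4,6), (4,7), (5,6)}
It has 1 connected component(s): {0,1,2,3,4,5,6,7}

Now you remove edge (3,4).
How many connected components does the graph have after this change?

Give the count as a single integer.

Initial component count: 1
Remove (3,4): not a bridge. Count unchanged: 1.
  After removal, components: {0,1,2,3,4,5,6,7}
New component count: 1

Answer: 1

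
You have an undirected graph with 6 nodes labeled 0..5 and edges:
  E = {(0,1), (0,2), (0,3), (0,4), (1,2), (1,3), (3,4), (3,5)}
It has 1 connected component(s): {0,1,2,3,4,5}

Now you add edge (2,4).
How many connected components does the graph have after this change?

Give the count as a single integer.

Answer: 1

Derivation:
Initial component count: 1
Add (2,4): endpoints already in same component. Count unchanged: 1.
New component count: 1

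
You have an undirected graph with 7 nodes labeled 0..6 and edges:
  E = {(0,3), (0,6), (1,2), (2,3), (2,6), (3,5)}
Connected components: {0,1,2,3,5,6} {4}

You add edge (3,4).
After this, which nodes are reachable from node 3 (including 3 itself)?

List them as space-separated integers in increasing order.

Answer: 0 1 2 3 4 5 6

Derivation:
Before: nodes reachable from 3: {0,1,2,3,5,6}
Adding (3,4): merges 3's component with another. Reachability grows.
After: nodes reachable from 3: {0,1,2,3,4,5,6}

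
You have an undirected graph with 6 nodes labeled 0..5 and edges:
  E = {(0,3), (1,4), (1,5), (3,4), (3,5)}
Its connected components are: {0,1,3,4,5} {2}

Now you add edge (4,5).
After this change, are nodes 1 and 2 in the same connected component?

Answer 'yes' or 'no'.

Initial components: {0,1,3,4,5} {2}
Adding edge (4,5): both already in same component {0,1,3,4,5}. No change.
New components: {0,1,3,4,5} {2}
Are 1 and 2 in the same component? no

Answer: no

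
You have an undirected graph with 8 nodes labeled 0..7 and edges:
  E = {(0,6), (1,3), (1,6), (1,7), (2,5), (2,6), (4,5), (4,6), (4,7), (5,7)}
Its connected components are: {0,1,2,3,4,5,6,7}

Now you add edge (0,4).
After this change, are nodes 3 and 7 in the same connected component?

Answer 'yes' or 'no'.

Answer: yes

Derivation:
Initial components: {0,1,2,3,4,5,6,7}
Adding edge (0,4): both already in same component {0,1,2,3,4,5,6,7}. No change.
New components: {0,1,2,3,4,5,6,7}
Are 3 and 7 in the same component? yes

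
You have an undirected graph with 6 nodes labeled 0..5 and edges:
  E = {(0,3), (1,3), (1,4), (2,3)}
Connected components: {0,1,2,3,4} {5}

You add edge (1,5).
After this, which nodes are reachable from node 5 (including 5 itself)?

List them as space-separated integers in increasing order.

Answer: 0 1 2 3 4 5

Derivation:
Before: nodes reachable from 5: {5}
Adding (1,5): merges 5's component with another. Reachability grows.
After: nodes reachable from 5: {0,1,2,3,4,5}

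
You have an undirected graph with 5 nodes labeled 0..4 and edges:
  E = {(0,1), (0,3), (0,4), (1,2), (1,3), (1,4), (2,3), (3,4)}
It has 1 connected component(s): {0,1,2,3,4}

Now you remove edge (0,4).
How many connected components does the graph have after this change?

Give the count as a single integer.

Initial component count: 1
Remove (0,4): not a bridge. Count unchanged: 1.
  After removal, components: {0,1,2,3,4}
New component count: 1

Answer: 1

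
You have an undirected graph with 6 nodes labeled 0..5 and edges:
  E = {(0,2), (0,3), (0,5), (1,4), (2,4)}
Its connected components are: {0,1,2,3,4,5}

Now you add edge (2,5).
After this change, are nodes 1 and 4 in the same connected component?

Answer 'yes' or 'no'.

Initial components: {0,1,2,3,4,5}
Adding edge (2,5): both already in same component {0,1,2,3,4,5}. No change.
New components: {0,1,2,3,4,5}
Are 1 and 4 in the same component? yes

Answer: yes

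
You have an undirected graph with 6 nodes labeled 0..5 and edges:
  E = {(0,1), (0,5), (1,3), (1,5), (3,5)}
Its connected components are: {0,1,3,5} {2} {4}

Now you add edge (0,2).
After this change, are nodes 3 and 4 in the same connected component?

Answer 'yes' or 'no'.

Answer: no

Derivation:
Initial components: {0,1,3,5} {2} {4}
Adding edge (0,2): merges {0,1,3,5} and {2}.
New components: {0,1,2,3,5} {4}
Are 3 and 4 in the same component? no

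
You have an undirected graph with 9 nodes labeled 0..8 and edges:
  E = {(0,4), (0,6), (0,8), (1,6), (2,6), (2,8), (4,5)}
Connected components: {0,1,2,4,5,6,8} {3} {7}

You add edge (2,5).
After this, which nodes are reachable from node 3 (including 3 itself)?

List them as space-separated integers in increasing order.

Before: nodes reachable from 3: {3}
Adding (2,5): both endpoints already in same component. Reachability from 3 unchanged.
After: nodes reachable from 3: {3}

Answer: 3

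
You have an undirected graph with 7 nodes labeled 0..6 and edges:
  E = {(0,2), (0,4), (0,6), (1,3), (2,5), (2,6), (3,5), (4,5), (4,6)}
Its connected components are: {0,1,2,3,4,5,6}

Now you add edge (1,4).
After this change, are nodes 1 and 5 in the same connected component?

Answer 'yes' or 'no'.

Initial components: {0,1,2,3,4,5,6}
Adding edge (1,4): both already in same component {0,1,2,3,4,5,6}. No change.
New components: {0,1,2,3,4,5,6}
Are 1 and 5 in the same component? yes

Answer: yes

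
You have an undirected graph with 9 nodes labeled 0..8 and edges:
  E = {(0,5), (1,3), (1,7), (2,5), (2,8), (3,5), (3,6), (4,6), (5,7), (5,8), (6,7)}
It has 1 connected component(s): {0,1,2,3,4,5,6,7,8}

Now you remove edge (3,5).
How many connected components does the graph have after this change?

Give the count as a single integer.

Answer: 1

Derivation:
Initial component count: 1
Remove (3,5): not a bridge. Count unchanged: 1.
  After removal, components: {0,1,2,3,4,5,6,7,8}
New component count: 1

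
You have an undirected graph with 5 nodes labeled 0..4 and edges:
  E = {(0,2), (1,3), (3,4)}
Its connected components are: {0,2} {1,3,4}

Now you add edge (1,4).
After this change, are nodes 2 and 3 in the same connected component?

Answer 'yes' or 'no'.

Answer: no

Derivation:
Initial components: {0,2} {1,3,4}
Adding edge (1,4): both already in same component {1,3,4}. No change.
New components: {0,2} {1,3,4}
Are 2 and 3 in the same component? no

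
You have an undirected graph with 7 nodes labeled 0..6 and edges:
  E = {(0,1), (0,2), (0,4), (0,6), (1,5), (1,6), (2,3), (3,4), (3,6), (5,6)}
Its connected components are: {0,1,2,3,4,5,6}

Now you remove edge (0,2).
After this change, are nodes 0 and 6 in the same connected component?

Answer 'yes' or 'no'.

Initial components: {0,1,2,3,4,5,6}
Removing edge (0,2): not a bridge — component count unchanged at 1.
New components: {0,1,2,3,4,5,6}
Are 0 and 6 in the same component? yes

Answer: yes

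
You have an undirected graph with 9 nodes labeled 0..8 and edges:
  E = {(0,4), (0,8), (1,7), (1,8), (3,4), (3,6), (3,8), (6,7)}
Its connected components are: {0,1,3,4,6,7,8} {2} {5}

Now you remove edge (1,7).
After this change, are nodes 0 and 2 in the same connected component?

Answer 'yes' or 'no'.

Answer: no

Derivation:
Initial components: {0,1,3,4,6,7,8} {2} {5}
Removing edge (1,7): not a bridge — component count unchanged at 3.
New components: {0,1,3,4,6,7,8} {2} {5}
Are 0 and 2 in the same component? no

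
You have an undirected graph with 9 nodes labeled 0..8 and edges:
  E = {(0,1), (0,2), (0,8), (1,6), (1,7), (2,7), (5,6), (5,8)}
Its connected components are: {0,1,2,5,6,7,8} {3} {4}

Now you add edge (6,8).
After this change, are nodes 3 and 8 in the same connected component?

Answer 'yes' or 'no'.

Initial components: {0,1,2,5,6,7,8} {3} {4}
Adding edge (6,8): both already in same component {0,1,2,5,6,7,8}. No change.
New components: {0,1,2,5,6,7,8} {3} {4}
Are 3 and 8 in the same component? no

Answer: no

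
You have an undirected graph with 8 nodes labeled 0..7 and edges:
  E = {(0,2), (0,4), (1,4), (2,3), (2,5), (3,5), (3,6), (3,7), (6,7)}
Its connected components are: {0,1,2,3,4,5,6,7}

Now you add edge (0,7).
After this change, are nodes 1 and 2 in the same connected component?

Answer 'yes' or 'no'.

Initial components: {0,1,2,3,4,5,6,7}
Adding edge (0,7): both already in same component {0,1,2,3,4,5,6,7}. No change.
New components: {0,1,2,3,4,5,6,7}
Are 1 and 2 in the same component? yes

Answer: yes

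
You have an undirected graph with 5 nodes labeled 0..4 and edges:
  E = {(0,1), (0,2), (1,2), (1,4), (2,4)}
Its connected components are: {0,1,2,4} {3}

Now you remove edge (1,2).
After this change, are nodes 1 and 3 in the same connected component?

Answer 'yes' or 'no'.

Answer: no

Derivation:
Initial components: {0,1,2,4} {3}
Removing edge (1,2): not a bridge — component count unchanged at 2.
New components: {0,1,2,4} {3}
Are 1 and 3 in the same component? no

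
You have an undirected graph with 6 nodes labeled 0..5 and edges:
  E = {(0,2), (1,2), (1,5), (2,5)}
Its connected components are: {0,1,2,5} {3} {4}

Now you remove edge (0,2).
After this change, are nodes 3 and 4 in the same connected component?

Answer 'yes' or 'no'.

Initial components: {0,1,2,5} {3} {4}
Removing edge (0,2): it was a bridge — component count 3 -> 4.
New components: {0} {1,2,5} {3} {4}
Are 3 and 4 in the same component? no

Answer: no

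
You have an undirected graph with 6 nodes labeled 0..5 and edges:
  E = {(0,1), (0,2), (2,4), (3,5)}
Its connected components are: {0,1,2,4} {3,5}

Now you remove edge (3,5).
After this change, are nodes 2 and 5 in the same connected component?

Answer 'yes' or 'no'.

Initial components: {0,1,2,4} {3,5}
Removing edge (3,5): it was a bridge — component count 2 -> 3.
New components: {0,1,2,4} {3} {5}
Are 2 and 5 in the same component? no

Answer: no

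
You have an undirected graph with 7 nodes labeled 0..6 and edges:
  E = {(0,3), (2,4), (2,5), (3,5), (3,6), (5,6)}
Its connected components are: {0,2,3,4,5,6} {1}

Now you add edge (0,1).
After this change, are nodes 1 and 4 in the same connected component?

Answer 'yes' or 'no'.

Answer: yes

Derivation:
Initial components: {0,2,3,4,5,6} {1}
Adding edge (0,1): merges {0,2,3,4,5,6} and {1}.
New components: {0,1,2,3,4,5,6}
Are 1 and 4 in the same component? yes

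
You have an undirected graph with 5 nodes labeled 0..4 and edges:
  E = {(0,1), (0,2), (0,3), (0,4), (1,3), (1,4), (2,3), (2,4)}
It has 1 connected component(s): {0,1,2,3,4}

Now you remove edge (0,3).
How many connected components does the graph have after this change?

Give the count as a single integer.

Initial component count: 1
Remove (0,3): not a bridge. Count unchanged: 1.
  After removal, components: {0,1,2,3,4}
New component count: 1

Answer: 1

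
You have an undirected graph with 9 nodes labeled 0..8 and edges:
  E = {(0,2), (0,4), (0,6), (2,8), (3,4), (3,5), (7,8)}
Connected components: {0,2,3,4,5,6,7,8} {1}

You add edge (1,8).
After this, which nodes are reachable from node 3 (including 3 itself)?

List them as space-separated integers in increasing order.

Answer: 0 1 2 3 4 5 6 7 8

Derivation:
Before: nodes reachable from 3: {0,2,3,4,5,6,7,8}
Adding (1,8): merges 3's component with another. Reachability grows.
After: nodes reachable from 3: {0,1,2,3,4,5,6,7,8}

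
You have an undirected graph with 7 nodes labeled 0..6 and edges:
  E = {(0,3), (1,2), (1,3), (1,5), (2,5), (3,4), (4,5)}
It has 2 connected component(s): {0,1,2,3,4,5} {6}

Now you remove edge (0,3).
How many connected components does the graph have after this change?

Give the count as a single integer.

Initial component count: 2
Remove (0,3): it was a bridge. Count increases: 2 -> 3.
  After removal, components: {0} {1,2,3,4,5} {6}
New component count: 3

Answer: 3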